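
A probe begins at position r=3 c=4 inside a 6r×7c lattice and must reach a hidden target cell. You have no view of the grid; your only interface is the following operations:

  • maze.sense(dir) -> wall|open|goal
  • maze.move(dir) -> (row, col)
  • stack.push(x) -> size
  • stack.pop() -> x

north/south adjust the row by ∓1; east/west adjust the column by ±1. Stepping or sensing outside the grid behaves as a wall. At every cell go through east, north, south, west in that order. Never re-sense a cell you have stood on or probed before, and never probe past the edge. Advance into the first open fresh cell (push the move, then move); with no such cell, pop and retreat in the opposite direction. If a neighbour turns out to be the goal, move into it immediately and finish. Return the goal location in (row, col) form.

Act: maze.sense[dir→east]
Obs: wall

Act: maze.sense[dir→north]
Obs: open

Act: stack.push[x→north]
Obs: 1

Act: maze.move[dir→north]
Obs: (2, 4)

Act: maze.sense[dir→east]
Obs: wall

Act: maze.sense[dir→north]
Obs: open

Act: stack.push[x→north]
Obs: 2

Act: maze.move[dir→north]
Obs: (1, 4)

Act: maze.sense[dir→east]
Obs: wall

Act: maze.sense[dir→north]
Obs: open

Act: stack.push[x→north]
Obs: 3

Act: maze.move[dir→north]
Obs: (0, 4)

Act: maze.sense[dir→east]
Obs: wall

Act: maze.sense[dir→west]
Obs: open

Act: stack.push[x→west]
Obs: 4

Act: maze.move[dir→west]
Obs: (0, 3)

Act: maze.sense[dir→south]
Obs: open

Act: stack.push[x→south]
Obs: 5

Act: maze.move[dir→south]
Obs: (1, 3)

Act: maze.sense[dir→south]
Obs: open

Act: stack.push[x→south]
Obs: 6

Act: maze.move[dir→south]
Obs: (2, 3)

Act: maze.sense[dir→south]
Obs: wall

Act: maze.sense[dir→west]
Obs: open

Act: stack.push[x→west]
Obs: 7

Act: maze.move[dir→west]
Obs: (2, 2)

Act: maze.sense[dir→north]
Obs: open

Act: stack.push[x→north]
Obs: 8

Act: maze.move[dir→north]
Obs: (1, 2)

Act: maze.sense[dir→north]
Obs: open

Act: stack.push[x→north]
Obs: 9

Act: maze.move[dir→north]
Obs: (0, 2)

Act: maze.sense[dir→west]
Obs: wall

Act: stack.pop[]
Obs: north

Act: maze.move[dir→south]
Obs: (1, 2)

Act: maze.sense[dir→west]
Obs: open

Act: stack.push[x→west]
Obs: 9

Act: maze.move[dir→west]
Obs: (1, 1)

Act: maze.sense[dir→south]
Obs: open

Act: stack.push[x→south]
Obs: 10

Act: maze.move[dir→south]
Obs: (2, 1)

Act: maze.sense[dir→south]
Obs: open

Act: stack.push[x→south]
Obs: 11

Act: maze.move[dir→south]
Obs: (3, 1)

Act: maze.sense[dir→east]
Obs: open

Act: stack.push[x→east]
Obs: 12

Act: maze.move[dir→east]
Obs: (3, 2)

Act: maze.sense[dir→south]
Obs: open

Act: stack.push[x→south]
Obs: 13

Act: maze.move[dir→south]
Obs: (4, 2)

Act: maze.sense[dir→east]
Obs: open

Act: stack.push[x→east]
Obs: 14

Act: maze.move[dir→east]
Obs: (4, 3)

Act: maze.sense[dir→east]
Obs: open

Act: stack.push[x→east]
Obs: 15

Act: maze.move[dir→east]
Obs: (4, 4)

Act: maze.sense[dir→east]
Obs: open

Act: stack.push[x→east]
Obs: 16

Act: maze.move[dir→east]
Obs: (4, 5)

Act: maze.sense[dir→east]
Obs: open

Act: stack.push[x→east]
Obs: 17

Act: maze.move[dir→east]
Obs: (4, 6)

Act: maze.sense[dir→north]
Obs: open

Act: stack.push[x→north]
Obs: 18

Act: maze.move[dir→north]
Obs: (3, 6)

Act: maze.sense[dir→north]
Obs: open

Act: stack.push[x→north]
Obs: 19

Act: maze.move[dir→north]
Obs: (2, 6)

Act: maze.sense[dir→north]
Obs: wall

Act: stack.pop[]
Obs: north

Act: maze.move[dir→south]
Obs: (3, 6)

Act: stack.pop[]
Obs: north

Act: maze.move[dir→south]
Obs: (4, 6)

Act: maze.sense[dir→south]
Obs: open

Act: stack.push[x→south]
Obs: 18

Act: maze.move[dir→south]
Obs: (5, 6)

Act: maze.sense[dir→west]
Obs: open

Act: stack.push[x→west]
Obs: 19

Act: maze.move[dir→west]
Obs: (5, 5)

Act: maze.sense[dir→west]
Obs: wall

Act: stack.pop[]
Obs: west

Act: maze.move[dir→east]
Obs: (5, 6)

Act: stack.pop[]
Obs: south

Act: maze.move[dir→north]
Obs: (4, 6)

Act: stack.pop[]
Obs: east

Act: maze.move[dir→west]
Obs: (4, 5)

Act: stack.pop[]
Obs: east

Act: maze.move[dir→west]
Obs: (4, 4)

Act: stack.pop[]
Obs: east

Act: maze.move[dir→west]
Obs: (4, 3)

Act: maze.sense[dir→south]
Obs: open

Act: stack.push[x→south]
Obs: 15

Act: maze.move[dir→south]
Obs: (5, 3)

Act: maze.sense[dir→west]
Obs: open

Act: stack.push[x→west]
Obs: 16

Act: maze.move[dir→west]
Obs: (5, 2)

Act: maze.sense[dir→west]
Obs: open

Act: stack.push[x→west]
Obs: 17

Act: maze.move[dir→west]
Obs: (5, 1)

Act: maze.sense[dir→north]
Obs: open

Act: stack.push[x→north]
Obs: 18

Act: maze.move[dir→north]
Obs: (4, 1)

Act: maze.sense[dir→west]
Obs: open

Act: stack.push[x→west]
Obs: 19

Act: maze.move[dir→west]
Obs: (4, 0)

Act: maze.sense[dir→north]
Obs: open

Act: stack.push[x→north]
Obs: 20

Act: maze.move[dir→north]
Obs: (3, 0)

Act: maze.sense[dir→north]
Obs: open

Act: stack.push[x→north]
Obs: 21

Act: maze.move[dir→north]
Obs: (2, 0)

Act: maze.sense[dir→north]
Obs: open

Act: stack.push[x→north]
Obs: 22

Act: maze.move[dir→north]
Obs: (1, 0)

Act: maze.sense[dir→north]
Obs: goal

Act: maze.move[dir→north]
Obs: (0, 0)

Answer: (0, 0)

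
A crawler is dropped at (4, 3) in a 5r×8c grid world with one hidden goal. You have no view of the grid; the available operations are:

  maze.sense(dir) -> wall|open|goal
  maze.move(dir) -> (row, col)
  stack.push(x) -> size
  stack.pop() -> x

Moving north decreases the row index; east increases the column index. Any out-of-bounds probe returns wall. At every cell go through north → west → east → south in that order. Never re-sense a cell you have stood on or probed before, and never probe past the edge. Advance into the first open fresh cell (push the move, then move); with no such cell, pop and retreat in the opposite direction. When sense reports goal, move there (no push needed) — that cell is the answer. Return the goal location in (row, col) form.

I call maze.sense on dir='north', and see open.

Invoking stack.push on x='north', and observe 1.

I use maze.move on dir='north', yielding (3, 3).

Next I call maze.sense on dir='north', which returns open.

Invoking stack.push on x='north', yielding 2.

I invoke maze.move on dir='north', which returns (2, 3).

Invoking maze.sense on dir='north', giving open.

Invoking stack.push on x='north', giving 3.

I use maze.move on dir='north', giving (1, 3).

Next I call maze.sense on dir='north', giving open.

Invoking stack.push on x='north', giving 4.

Calling maze.move on dir='north', → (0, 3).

Then maze.sense on dir='west', : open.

I invoke stack.push on x='west', giving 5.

Next I call maze.move on dir='west', — result: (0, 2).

I use maze.sense on dir='west', — result: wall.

Next I call maze.sense on dir='south', — result: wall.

Next I call stack.pop(), and see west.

Calling maze.move on dir='east', → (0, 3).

I run maze.sense on dir='east', → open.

I call stack.push on x='east', — result: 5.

Then maze.move on dir='east', giving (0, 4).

Using maze.sense on dir='east', yielding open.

Then stack.push on x='east', yielding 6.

I use maze.move on dir='east', → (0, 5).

Calling maze.sense on dir='east', → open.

Calling stack.push on x='east', and get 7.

I call maze.move on dir='east', and get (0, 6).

I invoke maze.sense on dir='east', and see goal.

Using maze.move on dir='east', : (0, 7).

Answer: (0, 7)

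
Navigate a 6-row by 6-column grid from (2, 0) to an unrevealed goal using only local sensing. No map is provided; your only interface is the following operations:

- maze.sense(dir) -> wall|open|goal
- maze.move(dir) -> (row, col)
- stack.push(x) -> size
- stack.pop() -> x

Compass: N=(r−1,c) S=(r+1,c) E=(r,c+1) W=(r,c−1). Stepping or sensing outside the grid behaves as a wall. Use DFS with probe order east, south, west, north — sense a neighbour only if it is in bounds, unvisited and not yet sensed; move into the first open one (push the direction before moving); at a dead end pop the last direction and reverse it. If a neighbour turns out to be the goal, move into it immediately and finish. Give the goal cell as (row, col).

% maze.sense dir='east'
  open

% stack.push x='east'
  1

% maze.move dir='east'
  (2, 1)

% maze.sense dir='east'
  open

% stack.push x='east'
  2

% maze.move dir='east'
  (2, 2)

% maze.sense dir='east'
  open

% stack.push x='east'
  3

% maze.move dir='east'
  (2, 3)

% maze.sense dir='east'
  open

% stack.push x='east'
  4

% maze.move dir='east'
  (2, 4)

% maze.sense dir='east'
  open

% stack.push x='east'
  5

% maze.move dir='east'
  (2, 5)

% maze.sense dir='south'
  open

% stack.push x='south'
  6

% maze.move dir='south'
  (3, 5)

% maze.sense dir='south'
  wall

% maze.sense dir='west'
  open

% stack.push x='west'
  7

% maze.move dir='west'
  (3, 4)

% maze.sense dir='south'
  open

% stack.push x='south'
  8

% maze.move dir='south'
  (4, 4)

% maze.sense dir='south'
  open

% stack.push x='south'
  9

% maze.move dir='south'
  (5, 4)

% maze.sense dir='east'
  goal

% maze.move dir='east'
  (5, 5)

Answer: (5, 5)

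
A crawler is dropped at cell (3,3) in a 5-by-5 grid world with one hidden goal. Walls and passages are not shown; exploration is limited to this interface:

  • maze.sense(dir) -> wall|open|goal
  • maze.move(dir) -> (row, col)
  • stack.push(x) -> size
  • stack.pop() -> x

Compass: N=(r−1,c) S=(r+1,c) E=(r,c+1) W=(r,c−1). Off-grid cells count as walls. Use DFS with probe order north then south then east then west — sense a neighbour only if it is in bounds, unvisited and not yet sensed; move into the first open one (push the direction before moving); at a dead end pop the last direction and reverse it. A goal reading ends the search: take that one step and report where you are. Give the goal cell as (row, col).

Act: maze.sense[dir=north]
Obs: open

Act: stack.push[x=north]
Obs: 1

Act: maze.move[dir=north]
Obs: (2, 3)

Act: maze.sense[dir=north]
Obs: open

Act: stack.push[x=north]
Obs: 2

Act: maze.move[dir=north]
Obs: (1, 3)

Act: maze.sense[dir=north]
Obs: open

Act: stack.push[x=north]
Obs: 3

Act: maze.move[dir=north]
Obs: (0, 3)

Act: maze.sense[dir=east]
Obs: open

Act: stack.push[x=east]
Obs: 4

Act: maze.move[dir=east]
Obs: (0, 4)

Act: maze.sense[dir=south]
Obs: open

Act: stack.push[x=south]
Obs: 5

Act: maze.move[dir=south]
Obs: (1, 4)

Act: maze.sense[dir=south]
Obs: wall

Act: stack.pop[]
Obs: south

Act: maze.move[dir=north]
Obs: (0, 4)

Act: stack.pop[]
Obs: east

Act: maze.move[dir=west]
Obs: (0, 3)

Act: maze.sense[dir=west]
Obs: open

Act: stack.push[x=west]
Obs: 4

Act: maze.move[dir=west]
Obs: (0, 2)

Act: maze.sense[dir=south]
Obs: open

Act: stack.push[x=south]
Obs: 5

Act: maze.move[dir=south]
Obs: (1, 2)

Act: maze.sense[dir=south]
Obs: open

Act: stack.push[x=south]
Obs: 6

Act: maze.move[dir=south]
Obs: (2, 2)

Act: maze.sense[dir=south]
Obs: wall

Act: maze.sense[dir=west]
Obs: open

Act: stack.push[x=west]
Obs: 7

Act: maze.move[dir=west]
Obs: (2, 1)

Act: maze.sense[dir=north]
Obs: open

Act: stack.push[x=north]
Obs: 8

Act: maze.move[dir=north]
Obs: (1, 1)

Act: maze.sense[dir=north]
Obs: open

Act: stack.push[x=north]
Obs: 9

Act: maze.move[dir=north]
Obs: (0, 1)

Act: maze.sense[dir=west]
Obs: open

Act: stack.push[x=west]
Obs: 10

Act: maze.move[dir=west]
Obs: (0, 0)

Act: maze.sense[dir=south]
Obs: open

Act: stack.push[x=south]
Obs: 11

Act: maze.move[dir=south]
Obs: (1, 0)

Act: maze.sense[dir=south]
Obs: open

Act: stack.push[x=south]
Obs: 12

Act: maze.move[dir=south]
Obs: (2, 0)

Act: maze.sense[dir=south]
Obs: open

Act: stack.push[x=south]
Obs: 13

Act: maze.move[dir=south]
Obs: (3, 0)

Act: maze.sense[dir=south]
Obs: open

Act: stack.push[x=south]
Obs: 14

Act: maze.move[dir=south]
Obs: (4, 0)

Act: maze.sense[dir=east]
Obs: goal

Act: maze.move[dir=east]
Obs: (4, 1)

Answer: (4, 1)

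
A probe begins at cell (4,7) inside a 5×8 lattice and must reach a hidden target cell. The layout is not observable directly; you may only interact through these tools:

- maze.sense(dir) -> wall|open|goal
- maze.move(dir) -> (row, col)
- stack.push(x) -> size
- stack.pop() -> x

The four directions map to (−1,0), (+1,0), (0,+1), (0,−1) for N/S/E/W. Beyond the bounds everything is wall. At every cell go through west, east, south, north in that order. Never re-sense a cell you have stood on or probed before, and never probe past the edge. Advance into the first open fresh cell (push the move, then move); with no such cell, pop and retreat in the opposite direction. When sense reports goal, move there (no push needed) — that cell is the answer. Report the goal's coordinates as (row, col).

-- maze.sense(dir: west) ~> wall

-- maze.sense(dir: north) ~> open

-- stack.push(x: north) ~> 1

-- maze.move(dir: north) ~> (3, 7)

-- maze.sense(dir: west) ~> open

-- stack.push(x: west) ~> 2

-- maze.move(dir: west) ~> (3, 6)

-- maze.sense(dir: west) ~> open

-- stack.push(x: west) ~> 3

-- maze.move(dir: west) ~> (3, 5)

-- maze.sense(dir: west) ~> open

-- stack.push(x: west) ~> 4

-- maze.move(dir: west) ~> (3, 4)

-- maze.sense(dir: west) ~> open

-- stack.push(x: west) ~> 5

-- maze.move(dir: west) ~> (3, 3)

-- maze.sense(dir: west) ~> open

-- stack.push(x: west) ~> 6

-- maze.move(dir: west) ~> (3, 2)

-- maze.sense(dir: west) ~> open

-- stack.push(x: west) ~> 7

-- maze.move(dir: west) ~> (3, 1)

-- maze.sense(dir: west) ~> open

-- stack.push(x: west) ~> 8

-- maze.move(dir: west) ~> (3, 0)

-- maze.sense(dir: south) ~> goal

-- maze.move(dir: south) ~> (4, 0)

Answer: (4, 0)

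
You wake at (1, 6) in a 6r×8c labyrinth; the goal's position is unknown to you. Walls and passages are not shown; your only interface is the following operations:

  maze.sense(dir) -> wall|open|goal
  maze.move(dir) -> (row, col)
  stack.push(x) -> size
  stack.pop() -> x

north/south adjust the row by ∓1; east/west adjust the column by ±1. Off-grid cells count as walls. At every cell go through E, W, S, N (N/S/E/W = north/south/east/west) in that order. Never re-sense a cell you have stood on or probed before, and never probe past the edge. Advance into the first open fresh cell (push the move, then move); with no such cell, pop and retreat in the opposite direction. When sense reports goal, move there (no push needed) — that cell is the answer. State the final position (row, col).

;; sense(dir='east') == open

;; push(x='east') == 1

;; move(dir='east') == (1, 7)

;; sense(dir='south') == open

;; push(x='south') == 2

;; move(dir='south') == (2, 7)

;; sense(dir='west') == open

;; push(x='west') == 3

;; move(dir='west') == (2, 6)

;; sense(dir='west') == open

;; push(x='west') == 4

;; move(dir='west') == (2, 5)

;; sense(dir='west') == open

;; push(x='west') == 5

;; move(dir='west') == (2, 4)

;; sense(dir='west') == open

;; push(x='west') == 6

;; move(dir='west') == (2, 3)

;; sense(dir='west') == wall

;; sense(dir='south') == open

;; push(x='south') == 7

;; move(dir='south') == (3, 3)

;; sense(dir='east') == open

;; push(x='east') == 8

;; move(dir='east') == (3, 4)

;; sense(dir='east') == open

;; push(x='east') == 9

;; move(dir='east') == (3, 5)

;; sense(dir='east') == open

;; push(x='east') == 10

;; move(dir='east') == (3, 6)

;; sense(dir='east') == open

;; push(x='east') == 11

;; move(dir='east') == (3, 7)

;; sense(dir='south') == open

;; push(x='south') == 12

;; move(dir='south') == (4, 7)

;; sense(dir='west') == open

;; push(x='west') == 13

;; move(dir='west') == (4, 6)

;; sense(dir='west') == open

;; push(x='west') == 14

;; move(dir='west') == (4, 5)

;; sense(dir='west') == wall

;; sense(dir='south') == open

;; push(x='south') == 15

;; move(dir='south') == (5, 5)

;; sense(dir='east') == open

;; push(x='east') == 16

;; move(dir='east') == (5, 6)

;; sense(dir='east') == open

;; push(x='east') == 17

;; move(dir='east') == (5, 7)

;; pop() == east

;; move(dir='west') == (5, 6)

;; pop() == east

;; move(dir='west') == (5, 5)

;; sense(dir='west') == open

;; push(x='west') == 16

;; move(dir='west') == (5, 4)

;; sense(dir='west') == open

;; push(x='west') == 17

;; move(dir='west') == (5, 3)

;; sense(dir='west') == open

;; push(x='west') == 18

;; move(dir='west') == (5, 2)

;; sense(dir='west') == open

;; push(x='west') == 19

;; move(dir='west') == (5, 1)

;; sense(dir='west') == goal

;; move(dir='west') == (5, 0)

Answer: (5, 0)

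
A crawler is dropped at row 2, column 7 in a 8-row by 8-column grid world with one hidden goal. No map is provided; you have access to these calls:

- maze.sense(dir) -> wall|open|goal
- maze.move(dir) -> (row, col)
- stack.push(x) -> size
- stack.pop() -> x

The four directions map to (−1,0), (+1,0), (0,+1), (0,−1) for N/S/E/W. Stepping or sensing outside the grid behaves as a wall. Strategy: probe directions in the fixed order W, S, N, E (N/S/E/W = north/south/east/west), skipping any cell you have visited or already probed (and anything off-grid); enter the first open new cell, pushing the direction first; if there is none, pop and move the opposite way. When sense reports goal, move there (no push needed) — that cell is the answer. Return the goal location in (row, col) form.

Act: maze.sense[dir='west']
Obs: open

Act: stack.push[x='west']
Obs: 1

Act: maze.move[dir='west']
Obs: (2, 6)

Act: maze.sense[dir='west']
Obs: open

Act: stack.push[x='west']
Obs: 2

Act: maze.move[dir='west']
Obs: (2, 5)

Act: maze.sense[dir='west']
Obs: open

Act: stack.push[x='west']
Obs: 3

Act: maze.move[dir='west']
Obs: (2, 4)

Act: maze.sense[dir='west']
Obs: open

Act: stack.push[x='west']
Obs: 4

Act: maze.move[dir='west']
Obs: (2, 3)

Act: maze.sense[dir='west']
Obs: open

Act: stack.push[x='west']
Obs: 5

Act: maze.move[dir='west']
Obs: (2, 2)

Act: maze.sense[dir='west']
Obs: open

Act: stack.push[x='west']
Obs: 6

Act: maze.move[dir='west']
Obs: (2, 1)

Act: maze.sense[dir='west']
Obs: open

Act: stack.push[x='west']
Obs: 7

Act: maze.move[dir='west']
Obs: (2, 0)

Act: maze.sense[dir='south']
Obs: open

Act: stack.push[x='south']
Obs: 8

Act: maze.move[dir='south']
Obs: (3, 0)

Act: maze.sense[dir='south']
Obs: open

Act: stack.push[x='south']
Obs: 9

Act: maze.move[dir='south']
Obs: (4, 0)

Act: maze.sense[dir='south']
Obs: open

Act: stack.push[x='south']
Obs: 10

Act: maze.move[dir='south']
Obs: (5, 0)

Act: maze.sense[dir='south']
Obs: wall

Act: maze.sense[dir='east']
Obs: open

Act: stack.push[x='east']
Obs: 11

Act: maze.move[dir='east']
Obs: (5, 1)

Act: maze.sense[dir='south']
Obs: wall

Act: maze.sense[dir='north']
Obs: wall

Act: maze.sense[dir='east']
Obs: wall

Act: stack.pop[]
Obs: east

Act: maze.move[dir='west']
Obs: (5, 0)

Act: stack.pop[]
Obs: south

Act: maze.move[dir='north']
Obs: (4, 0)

Act: stack.pop[]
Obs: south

Act: maze.move[dir='north']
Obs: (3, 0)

Act: maze.sense[dir='east']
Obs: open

Act: stack.push[x='east']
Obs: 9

Act: maze.move[dir='east']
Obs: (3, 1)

Act: maze.sense[dir='east']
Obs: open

Act: stack.push[x='east']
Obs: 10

Act: maze.move[dir='east']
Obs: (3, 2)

Act: maze.sense[dir='south']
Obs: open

Act: stack.push[x='south']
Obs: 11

Act: maze.move[dir='south']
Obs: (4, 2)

Act: maze.sense[dir='east']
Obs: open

Act: stack.push[x='east']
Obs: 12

Act: maze.move[dir='east']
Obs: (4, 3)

Act: maze.sense[dir='south']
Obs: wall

Act: maze.sense[dir='north']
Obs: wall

Act: maze.sense[dir='east']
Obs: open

Act: stack.push[x='east']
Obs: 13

Act: maze.move[dir='east']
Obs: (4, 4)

Act: maze.sense[dir='south']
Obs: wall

Act: maze.sense[dir='north']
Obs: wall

Act: maze.sense[dir='east']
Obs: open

Act: stack.push[x='east']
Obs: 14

Act: maze.move[dir='east']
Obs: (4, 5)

Act: maze.sense[dir='south']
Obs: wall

Act: maze.sense[dir='north']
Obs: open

Act: stack.push[x='north']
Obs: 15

Act: maze.move[dir='north']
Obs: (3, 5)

Act: maze.sense[dir='east']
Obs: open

Act: stack.push[x='east']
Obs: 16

Act: maze.move[dir='east']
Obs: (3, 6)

Act: maze.sense[dir='south']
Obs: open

Act: stack.push[x='south']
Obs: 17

Act: maze.move[dir='south']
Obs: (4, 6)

Act: maze.sense[dir='south']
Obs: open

Act: stack.push[x='south']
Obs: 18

Act: maze.move[dir='south']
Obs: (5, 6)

Act: maze.sense[dir='south']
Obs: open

Act: stack.push[x='south']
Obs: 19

Act: maze.move[dir='south']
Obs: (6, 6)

Act: maze.sense[dir='west']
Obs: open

Act: stack.push[x='west']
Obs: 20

Act: maze.move[dir='west']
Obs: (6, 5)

Act: maze.sense[dir='west']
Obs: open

Act: stack.push[x='west']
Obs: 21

Act: maze.move[dir='west']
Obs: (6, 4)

Act: maze.sense[dir='west']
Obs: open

Act: stack.push[x='west']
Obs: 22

Act: maze.move[dir='west']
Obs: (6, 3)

Act: maze.sense[dir='west']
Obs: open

Act: stack.push[x='west']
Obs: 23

Act: maze.move[dir='west']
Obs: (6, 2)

Act: maze.sense[dir='south']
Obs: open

Act: stack.push[x='south']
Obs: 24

Act: maze.move[dir='south']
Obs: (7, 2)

Act: maze.sense[dir='west']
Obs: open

Act: stack.push[x='west']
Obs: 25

Act: maze.move[dir='west']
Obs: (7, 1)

Act: maze.sense[dir='west']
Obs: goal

Act: maze.move[dir='west']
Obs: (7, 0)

Answer: (7, 0)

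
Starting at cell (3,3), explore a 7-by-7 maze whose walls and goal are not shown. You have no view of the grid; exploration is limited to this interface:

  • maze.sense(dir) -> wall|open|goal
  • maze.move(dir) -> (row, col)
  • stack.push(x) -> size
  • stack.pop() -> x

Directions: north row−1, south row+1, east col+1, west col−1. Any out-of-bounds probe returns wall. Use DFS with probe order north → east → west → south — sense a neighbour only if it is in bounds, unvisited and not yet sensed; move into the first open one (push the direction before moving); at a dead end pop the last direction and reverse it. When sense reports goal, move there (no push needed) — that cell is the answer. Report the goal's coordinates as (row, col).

→ maze.sense(dir: north)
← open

→ stack.push(x: north)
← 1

→ maze.move(dir: north)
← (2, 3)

→ maze.sense(dir: north)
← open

→ stack.push(x: north)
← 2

→ maze.move(dir: north)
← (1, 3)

→ maze.sense(dir: north)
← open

→ stack.push(x: north)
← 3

→ maze.move(dir: north)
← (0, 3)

→ maze.sense(dir: east)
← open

→ stack.push(x: east)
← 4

→ maze.move(dir: east)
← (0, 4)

→ maze.sense(dir: east)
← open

→ stack.push(x: east)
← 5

→ maze.move(dir: east)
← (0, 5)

→ maze.sense(dir: east)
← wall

→ maze.sense(dir: south)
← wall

→ stack.pop()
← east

→ maze.move(dir: west)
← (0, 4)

→ maze.sense(dir: south)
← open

→ stack.push(x: south)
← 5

→ maze.move(dir: south)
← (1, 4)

→ maze.sense(dir: south)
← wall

→ stack.pop()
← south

→ maze.move(dir: north)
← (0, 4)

→ stack.pop()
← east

→ maze.move(dir: west)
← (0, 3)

→ maze.sense(dir: west)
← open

→ stack.push(x: west)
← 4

→ maze.move(dir: west)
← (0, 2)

→ maze.sense(dir: west)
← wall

→ maze.sense(dir: south)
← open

→ stack.push(x: south)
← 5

→ maze.move(dir: south)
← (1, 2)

→ maze.sense(dir: west)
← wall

→ maze.sense(dir: south)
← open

→ stack.push(x: south)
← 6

→ maze.move(dir: south)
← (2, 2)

→ maze.sense(dir: west)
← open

→ stack.push(x: west)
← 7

→ maze.move(dir: west)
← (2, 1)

→ maze.sense(dir: west)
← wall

→ maze.sense(dir: south)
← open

→ stack.push(x: south)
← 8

→ maze.move(dir: south)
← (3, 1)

→ maze.sense(dir: east)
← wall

→ maze.sense(dir: west)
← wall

→ maze.sense(dir: south)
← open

→ stack.push(x: south)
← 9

→ maze.move(dir: south)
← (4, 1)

→ maze.sense(dir: east)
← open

→ stack.push(x: east)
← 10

→ maze.move(dir: east)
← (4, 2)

→ maze.sense(dir: east)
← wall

→ maze.sense(dir: south)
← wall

→ stack.pop()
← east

→ maze.move(dir: west)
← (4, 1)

→ maze.sense(dir: west)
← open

→ stack.push(x: west)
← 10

→ maze.move(dir: west)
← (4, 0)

→ maze.sense(dir: south)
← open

→ stack.push(x: south)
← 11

→ maze.move(dir: south)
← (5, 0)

→ maze.sense(dir: east)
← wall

→ maze.sense(dir: south)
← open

→ stack.push(x: south)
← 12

→ maze.move(dir: south)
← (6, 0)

→ maze.sense(dir: east)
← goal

→ maze.move(dir: east)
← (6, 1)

Answer: (6, 1)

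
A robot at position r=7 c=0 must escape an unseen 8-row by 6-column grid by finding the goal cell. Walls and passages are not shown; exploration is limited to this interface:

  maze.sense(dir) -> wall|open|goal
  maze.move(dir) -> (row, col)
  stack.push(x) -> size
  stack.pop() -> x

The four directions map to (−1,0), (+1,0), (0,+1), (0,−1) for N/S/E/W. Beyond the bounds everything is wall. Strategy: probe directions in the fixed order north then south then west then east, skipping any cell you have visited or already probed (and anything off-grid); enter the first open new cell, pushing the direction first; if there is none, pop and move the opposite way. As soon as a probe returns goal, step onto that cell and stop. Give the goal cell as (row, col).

> maze.sense dir→north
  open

> stack.push x→north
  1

> maze.move dir→north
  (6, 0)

> maze.sense dir→north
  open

> stack.push x→north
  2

> maze.move dir→north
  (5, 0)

> maze.sense dir→north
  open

> stack.push x→north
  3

> maze.move dir→north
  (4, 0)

> maze.sense dir→north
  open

> stack.push x→north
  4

> maze.move dir→north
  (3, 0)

> maze.sense dir→north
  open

> stack.push x→north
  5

> maze.move dir→north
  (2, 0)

> maze.sense dir→north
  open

> stack.push x→north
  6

> maze.move dir→north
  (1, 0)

> maze.sense dir→north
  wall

> maze.sense dir→east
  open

> stack.push x→east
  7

> maze.move dir→east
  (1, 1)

> maze.sense dir→north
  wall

> maze.sense dir→south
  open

> stack.push x→south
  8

> maze.move dir→south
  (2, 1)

> maze.sense dir→south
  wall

> maze.sense dir→east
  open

> stack.push x→east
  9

> maze.move dir→east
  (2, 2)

> maze.sense dir→north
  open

> stack.push x→north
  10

> maze.move dir→north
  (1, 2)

> maze.sense dir→north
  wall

> maze.sense dir→east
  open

> stack.push x→east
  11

> maze.move dir→east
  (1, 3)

> maze.sense dir→north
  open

> stack.push x→north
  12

> maze.move dir→north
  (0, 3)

> maze.sense dir→east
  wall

> stack.pop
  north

> maze.move dir→south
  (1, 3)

> maze.sense dir→south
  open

> stack.push x→south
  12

> maze.move dir→south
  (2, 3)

> maze.sense dir→south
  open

> stack.push x→south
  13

> maze.move dir→south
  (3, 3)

> maze.sense dir→south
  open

> stack.push x→south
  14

> maze.move dir→south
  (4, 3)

> maze.sense dir→south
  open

> stack.push x→south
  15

> maze.move dir→south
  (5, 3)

> maze.sense dir→south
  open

> stack.push x→south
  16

> maze.move dir→south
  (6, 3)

> maze.sense dir→south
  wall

> maze.sense dir→west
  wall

> maze.sense dir→east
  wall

> stack.pop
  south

> maze.move dir→north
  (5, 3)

> maze.sense dir→west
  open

> stack.push x→west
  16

> maze.move dir→west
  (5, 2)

> maze.sense dir→north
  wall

> maze.sense dir→west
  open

> stack.push x→west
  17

> maze.move dir→west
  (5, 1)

> maze.sense dir→north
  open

> stack.push x→north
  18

> maze.move dir→north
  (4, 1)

> stack.pop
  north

> maze.move dir→south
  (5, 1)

> maze.sense dir→south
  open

> stack.push x→south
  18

> maze.move dir→south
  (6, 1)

> maze.sense dir→south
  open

> stack.push x→south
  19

> maze.move dir→south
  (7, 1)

> maze.sense dir→east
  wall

> stack.pop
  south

> maze.move dir→north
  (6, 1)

> stack.pop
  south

> maze.move dir→north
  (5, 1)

> stack.pop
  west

> maze.move dir→east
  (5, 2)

> stack.pop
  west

> maze.move dir→east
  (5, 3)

> maze.sense dir→east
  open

> stack.push x→east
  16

> maze.move dir→east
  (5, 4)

> maze.sense dir→north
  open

> stack.push x→north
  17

> maze.move dir→north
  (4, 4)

> maze.sense dir→north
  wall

> maze.sense dir→east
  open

> stack.push x→east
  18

> maze.move dir→east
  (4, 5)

> maze.sense dir→north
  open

> stack.push x→north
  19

> maze.move dir→north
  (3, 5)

> maze.sense dir→north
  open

> stack.push x→north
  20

> maze.move dir→north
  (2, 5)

> maze.sense dir→north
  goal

> maze.move dir→north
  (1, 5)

Answer: (1, 5)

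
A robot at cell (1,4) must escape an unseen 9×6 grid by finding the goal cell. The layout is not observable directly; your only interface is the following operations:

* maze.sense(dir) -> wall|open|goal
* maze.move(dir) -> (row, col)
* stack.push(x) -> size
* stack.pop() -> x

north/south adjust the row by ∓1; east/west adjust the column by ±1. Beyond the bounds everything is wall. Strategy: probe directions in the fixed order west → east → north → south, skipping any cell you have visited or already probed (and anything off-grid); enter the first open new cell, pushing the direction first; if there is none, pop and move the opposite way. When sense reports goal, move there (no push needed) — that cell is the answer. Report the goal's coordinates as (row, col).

>> maze.sense(dir→west)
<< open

>> stack.push(x→west)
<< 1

>> maze.move(dir→west)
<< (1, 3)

>> maze.sense(dir→west)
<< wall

>> maze.sense(dir→north)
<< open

>> stack.push(x→north)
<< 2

>> maze.move(dir→north)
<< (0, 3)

>> maze.sense(dir→west)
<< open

>> stack.push(x→west)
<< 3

>> maze.move(dir→west)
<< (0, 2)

>> maze.sense(dir→west)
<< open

>> stack.push(x→west)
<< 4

>> maze.move(dir→west)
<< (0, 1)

>> maze.sense(dir→west)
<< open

>> stack.push(x→west)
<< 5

>> maze.move(dir→west)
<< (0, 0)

>> maze.sense(dir→south)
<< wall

>> stack.pop()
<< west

>> maze.move(dir→east)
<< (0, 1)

>> maze.sense(dir→south)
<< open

>> stack.push(x→south)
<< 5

>> maze.move(dir→south)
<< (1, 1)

>> maze.sense(dir→south)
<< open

>> stack.push(x→south)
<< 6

>> maze.move(dir→south)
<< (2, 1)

>> maze.sense(dir→west)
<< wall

>> maze.sense(dir→east)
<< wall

>> maze.sense(dir→south)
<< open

>> stack.push(x→south)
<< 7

>> maze.move(dir→south)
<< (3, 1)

>> maze.sense(dir→west)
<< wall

>> maze.sense(dir→east)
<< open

>> stack.push(x→east)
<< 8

>> maze.move(dir→east)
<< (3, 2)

>> maze.sense(dir→east)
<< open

>> stack.push(x→east)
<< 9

>> maze.move(dir→east)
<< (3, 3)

>> maze.sense(dir→east)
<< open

>> stack.push(x→east)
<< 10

>> maze.move(dir→east)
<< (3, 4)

>> maze.sense(dir→east)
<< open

>> stack.push(x→east)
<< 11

>> maze.move(dir→east)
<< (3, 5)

>> maze.sense(dir→north)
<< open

>> stack.push(x→north)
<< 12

>> maze.move(dir→north)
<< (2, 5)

>> maze.sense(dir→west)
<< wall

>> maze.sense(dir→north)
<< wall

>> stack.pop()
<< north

>> maze.move(dir→south)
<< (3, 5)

>> maze.sense(dir→south)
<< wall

>> stack.pop()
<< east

>> maze.move(dir→west)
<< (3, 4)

>> maze.sense(dir→south)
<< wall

>> stack.pop()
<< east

>> maze.move(dir→west)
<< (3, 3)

>> maze.sense(dir→north)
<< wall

>> maze.sense(dir→south)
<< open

>> stack.push(x→south)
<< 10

>> maze.move(dir→south)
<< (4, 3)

>> maze.sense(dir→west)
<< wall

>> maze.sense(dir→south)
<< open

>> stack.push(x→south)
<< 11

>> maze.move(dir→south)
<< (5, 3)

>> maze.sense(dir→west)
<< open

>> stack.push(x→west)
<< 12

>> maze.move(dir→west)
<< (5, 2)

>> maze.sense(dir→west)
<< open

>> stack.push(x→west)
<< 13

>> maze.move(dir→west)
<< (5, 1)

>> maze.sense(dir→west)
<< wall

>> maze.sense(dir→north)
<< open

>> stack.push(x→north)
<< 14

>> maze.move(dir→north)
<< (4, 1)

>> maze.sense(dir→west)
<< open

>> stack.push(x→west)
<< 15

>> maze.move(dir→west)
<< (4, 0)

>> stack.pop()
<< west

>> maze.move(dir→east)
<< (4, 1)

>> stack.pop()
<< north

>> maze.move(dir→south)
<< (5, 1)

>> maze.sense(dir→south)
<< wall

>> stack.pop()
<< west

>> maze.move(dir→east)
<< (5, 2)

>> maze.sense(dir→south)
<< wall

>> stack.pop()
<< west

>> maze.move(dir→east)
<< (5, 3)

>> maze.sense(dir→east)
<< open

>> stack.push(x→east)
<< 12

>> maze.move(dir→east)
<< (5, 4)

>> maze.sense(dir→east)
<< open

>> stack.push(x→east)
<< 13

>> maze.move(dir→east)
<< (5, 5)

>> maze.sense(dir→south)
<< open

>> stack.push(x→south)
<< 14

>> maze.move(dir→south)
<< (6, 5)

>> maze.sense(dir→west)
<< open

>> stack.push(x→west)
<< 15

>> maze.move(dir→west)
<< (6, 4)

>> maze.sense(dir→west)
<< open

>> stack.push(x→west)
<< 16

>> maze.move(dir→west)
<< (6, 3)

>> maze.sense(dir→south)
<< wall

>> stack.pop()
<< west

>> maze.move(dir→east)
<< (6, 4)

>> maze.sense(dir→south)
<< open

>> stack.push(x→south)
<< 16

>> maze.move(dir→south)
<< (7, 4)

>> maze.sense(dir→east)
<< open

>> stack.push(x→east)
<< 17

>> maze.move(dir→east)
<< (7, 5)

>> maze.sense(dir→south)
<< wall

>> stack.pop()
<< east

>> maze.move(dir→west)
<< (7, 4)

>> maze.sense(dir→south)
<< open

>> stack.push(x→south)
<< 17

>> maze.move(dir→south)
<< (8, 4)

>> maze.sense(dir→west)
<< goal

>> maze.move(dir→west)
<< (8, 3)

Answer: (8, 3)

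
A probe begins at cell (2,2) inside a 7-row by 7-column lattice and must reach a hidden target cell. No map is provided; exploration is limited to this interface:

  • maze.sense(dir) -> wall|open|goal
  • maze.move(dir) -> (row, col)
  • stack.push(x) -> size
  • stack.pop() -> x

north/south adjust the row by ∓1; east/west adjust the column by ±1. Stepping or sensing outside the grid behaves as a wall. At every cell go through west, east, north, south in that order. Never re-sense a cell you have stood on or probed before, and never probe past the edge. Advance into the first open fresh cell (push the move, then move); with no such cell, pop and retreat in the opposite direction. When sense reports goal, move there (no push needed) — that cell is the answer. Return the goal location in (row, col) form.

% 1. sense(west) : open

% 2. push(west) : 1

% 3. move(west) : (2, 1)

% 4. sense(west) : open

% 5. push(west) : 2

% 6. move(west) : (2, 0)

% 7. sense(north) : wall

% 8. sense(south) : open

% 9. push(south) : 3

% 10. move(south) : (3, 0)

% 11. sense(east) : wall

% 12. sense(south) : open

% 13. push(south) : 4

% 14. move(south) : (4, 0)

% 15. sense(east) : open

% 16. push(east) : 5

% 17. move(east) : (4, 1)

% 18. sense(east) : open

% 19. push(east) : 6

% 20. move(east) : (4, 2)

% 21. sense(east) : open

% 22. push(east) : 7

% 23. move(east) : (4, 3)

% 24. sense(east) : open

% 25. push(east) : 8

% 26. move(east) : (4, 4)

% 27. sense(east) : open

% 28. push(east) : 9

% 29. move(east) : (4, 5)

% 30. sense(east) : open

% 31. push(east) : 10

% 32. move(east) : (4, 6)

% 33. sense(north) : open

% 34. push(north) : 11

% 35. move(north) : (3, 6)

% 36. sense(west) : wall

% 37. sense(north) : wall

% 38. pop() : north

% 39. move(south) : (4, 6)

% 40. sense(south) : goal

% 41. move(south) : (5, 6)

Answer: (5, 6)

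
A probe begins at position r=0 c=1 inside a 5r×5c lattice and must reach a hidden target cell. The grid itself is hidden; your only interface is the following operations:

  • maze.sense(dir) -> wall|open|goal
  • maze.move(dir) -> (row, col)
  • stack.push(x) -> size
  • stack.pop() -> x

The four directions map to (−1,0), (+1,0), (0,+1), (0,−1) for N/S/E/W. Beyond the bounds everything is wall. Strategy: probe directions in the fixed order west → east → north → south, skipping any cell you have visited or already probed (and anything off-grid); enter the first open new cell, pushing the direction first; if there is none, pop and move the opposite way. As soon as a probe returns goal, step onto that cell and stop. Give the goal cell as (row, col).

Step: sense[dir=west]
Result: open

Step: push[x=west]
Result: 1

Step: move[dir=west]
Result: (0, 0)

Step: sense[dir=south]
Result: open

Step: push[x=south]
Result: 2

Step: move[dir=south]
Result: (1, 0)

Step: sense[dir=east]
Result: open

Step: push[x=east]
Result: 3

Step: move[dir=east]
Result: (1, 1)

Step: sense[dir=east]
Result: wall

Step: sense[dir=south]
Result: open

Step: push[x=south]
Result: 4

Step: move[dir=south]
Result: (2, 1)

Step: sense[dir=west]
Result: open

Step: push[x=west]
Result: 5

Step: move[dir=west]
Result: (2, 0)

Step: sense[dir=south]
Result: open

Step: push[x=south]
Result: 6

Step: move[dir=south]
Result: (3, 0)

Step: sense[dir=east]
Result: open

Step: push[x=east]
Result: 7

Step: move[dir=east]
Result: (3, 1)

Step: sense[dir=east]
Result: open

Step: push[x=east]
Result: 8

Step: move[dir=east]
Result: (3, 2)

Step: sense[dir=east]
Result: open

Step: push[x=east]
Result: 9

Step: move[dir=east]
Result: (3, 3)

Step: sense[dir=east]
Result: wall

Step: sense[dir=north]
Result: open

Step: push[x=north]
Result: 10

Step: move[dir=north]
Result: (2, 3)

Step: sense[dir=west]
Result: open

Step: push[x=west]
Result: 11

Step: move[dir=west]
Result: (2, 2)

Step: pop[]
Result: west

Step: move[dir=east]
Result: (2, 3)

Step: sense[dir=east]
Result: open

Step: push[x=east]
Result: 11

Step: move[dir=east]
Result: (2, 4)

Step: sense[dir=north]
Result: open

Step: push[x=north]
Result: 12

Step: move[dir=north]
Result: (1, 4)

Step: sense[dir=west]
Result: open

Step: push[x=west]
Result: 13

Step: move[dir=west]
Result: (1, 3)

Step: sense[dir=north]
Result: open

Step: push[x=north]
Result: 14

Step: move[dir=north]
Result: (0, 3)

Step: sense[dir=west]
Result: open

Step: push[x=west]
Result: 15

Step: move[dir=west]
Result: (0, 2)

Step: pop[]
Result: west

Step: move[dir=east]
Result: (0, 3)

Step: sense[dir=east]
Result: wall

Step: pop[]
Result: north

Step: move[dir=south]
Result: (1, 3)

Step: pop[]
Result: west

Step: move[dir=east]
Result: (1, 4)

Step: pop[]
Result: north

Step: move[dir=south]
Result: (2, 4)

Step: pop[]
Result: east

Step: move[dir=west]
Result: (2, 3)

Step: pop[]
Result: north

Step: move[dir=south]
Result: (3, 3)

Step: sense[dir=south]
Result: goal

Step: move[dir=south]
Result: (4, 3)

Answer: (4, 3)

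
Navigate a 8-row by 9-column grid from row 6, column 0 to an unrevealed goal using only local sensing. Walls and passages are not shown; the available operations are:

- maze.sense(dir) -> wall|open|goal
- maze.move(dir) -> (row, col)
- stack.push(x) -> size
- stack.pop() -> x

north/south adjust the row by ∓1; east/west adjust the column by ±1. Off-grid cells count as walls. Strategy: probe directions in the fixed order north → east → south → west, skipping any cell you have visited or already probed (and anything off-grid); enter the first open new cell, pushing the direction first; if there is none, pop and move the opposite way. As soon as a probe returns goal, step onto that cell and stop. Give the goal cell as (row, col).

-> maze.sense(dir→north)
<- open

-> stack.push(x→north)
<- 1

-> maze.move(dir→north)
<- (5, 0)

-> maze.sense(dir→north)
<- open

-> stack.push(x→north)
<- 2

-> maze.move(dir→north)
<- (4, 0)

-> maze.sense(dir→north)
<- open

-> stack.push(x→north)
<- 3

-> maze.move(dir→north)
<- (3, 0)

-> maze.sense(dir→north)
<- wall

-> maze.sense(dir→east)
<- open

-> stack.push(x→east)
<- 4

-> maze.move(dir→east)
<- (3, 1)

-> maze.sense(dir→north)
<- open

-> stack.push(x→north)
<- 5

-> maze.move(dir→north)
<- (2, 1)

-> maze.sense(dir→north)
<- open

-> stack.push(x→north)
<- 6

-> maze.move(dir→north)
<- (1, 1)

-> maze.sense(dir→north)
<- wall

-> maze.sense(dir→east)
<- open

-> stack.push(x→east)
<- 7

-> maze.move(dir→east)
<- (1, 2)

-> maze.sense(dir→north)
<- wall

-> maze.sense(dir→east)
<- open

-> stack.push(x→east)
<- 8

-> maze.move(dir→east)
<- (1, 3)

-> maze.sense(dir→north)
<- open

-> stack.push(x→north)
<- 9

-> maze.move(dir→north)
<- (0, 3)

-> maze.sense(dir→east)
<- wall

-> stack.pop()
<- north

-> maze.move(dir→south)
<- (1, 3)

-> maze.sense(dir→east)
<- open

-> stack.push(x→east)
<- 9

-> maze.move(dir→east)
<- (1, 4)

-> maze.sense(dir→east)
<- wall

-> maze.sense(dir→south)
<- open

-> stack.push(x→south)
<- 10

-> maze.move(dir→south)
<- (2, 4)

-> maze.sense(dir→east)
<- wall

-> maze.sense(dir→south)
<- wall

-> maze.sense(dir→west)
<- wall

-> stack.pop()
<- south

-> maze.move(dir→north)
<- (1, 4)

-> stack.pop()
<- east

-> maze.move(dir→west)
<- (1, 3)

-> stack.pop()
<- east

-> maze.move(dir→west)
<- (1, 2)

-> maze.sense(dir→south)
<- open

-> stack.push(x→south)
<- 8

-> maze.move(dir→south)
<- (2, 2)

-> maze.sense(dir→south)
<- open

-> stack.push(x→south)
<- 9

-> maze.move(dir→south)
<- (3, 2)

-> maze.sense(dir→east)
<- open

-> stack.push(x→east)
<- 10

-> maze.move(dir→east)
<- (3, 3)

-> maze.sense(dir→south)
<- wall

-> stack.pop()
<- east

-> maze.move(dir→west)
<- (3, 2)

-> maze.sense(dir→south)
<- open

-> stack.push(x→south)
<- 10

-> maze.move(dir→south)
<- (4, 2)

-> maze.sense(dir→south)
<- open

-> stack.push(x→south)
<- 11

-> maze.move(dir→south)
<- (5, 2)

-> maze.sense(dir→east)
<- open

-> stack.push(x→east)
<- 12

-> maze.move(dir→east)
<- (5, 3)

-> maze.sense(dir→east)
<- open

-> stack.push(x→east)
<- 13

-> maze.move(dir→east)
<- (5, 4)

-> maze.sense(dir→north)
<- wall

-> maze.sense(dir→east)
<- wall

-> maze.sense(dir→south)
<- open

-> stack.push(x→south)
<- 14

-> maze.move(dir→south)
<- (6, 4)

-> maze.sense(dir→east)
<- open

-> stack.push(x→east)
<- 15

-> maze.move(dir→east)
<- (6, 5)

-> maze.sense(dir→east)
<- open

-> stack.push(x→east)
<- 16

-> maze.move(dir→east)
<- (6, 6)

-> maze.sense(dir→north)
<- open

-> stack.push(x→north)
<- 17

-> maze.move(dir→north)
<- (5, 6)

-> maze.sense(dir→north)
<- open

-> stack.push(x→north)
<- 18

-> maze.move(dir→north)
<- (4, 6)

-> maze.sense(dir→north)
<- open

-> stack.push(x→north)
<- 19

-> maze.move(dir→north)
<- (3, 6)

-> maze.sense(dir→north)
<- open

-> stack.push(x→north)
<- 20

-> maze.move(dir→north)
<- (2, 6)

-> maze.sense(dir→north)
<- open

-> stack.push(x→north)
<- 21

-> maze.move(dir→north)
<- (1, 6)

-> maze.sense(dir→north)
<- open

-> stack.push(x→north)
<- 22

-> maze.move(dir→north)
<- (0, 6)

-> maze.sense(dir→east)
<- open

-> stack.push(x→east)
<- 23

-> maze.move(dir→east)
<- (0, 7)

-> maze.sense(dir→east)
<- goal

-> maze.move(dir→east)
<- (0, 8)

Answer: (0, 8)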